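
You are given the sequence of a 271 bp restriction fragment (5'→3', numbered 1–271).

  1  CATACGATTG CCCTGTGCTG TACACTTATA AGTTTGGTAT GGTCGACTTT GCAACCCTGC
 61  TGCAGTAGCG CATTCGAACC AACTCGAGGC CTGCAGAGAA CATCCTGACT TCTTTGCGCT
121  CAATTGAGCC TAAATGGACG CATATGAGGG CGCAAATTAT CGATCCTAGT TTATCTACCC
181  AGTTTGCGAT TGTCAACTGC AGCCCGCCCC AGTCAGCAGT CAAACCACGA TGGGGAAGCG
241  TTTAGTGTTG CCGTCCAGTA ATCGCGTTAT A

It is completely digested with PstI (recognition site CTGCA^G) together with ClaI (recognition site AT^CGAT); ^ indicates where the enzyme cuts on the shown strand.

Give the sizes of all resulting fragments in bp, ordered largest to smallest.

PstI sites (CTGCAG) start at positions 60, 91, 197.
PstI cuts after base 5 of each site (before the last base), so after positions 64, 95, 201.
The ClaI site (ATCGAT) starts at position 159.
ClaI cuts after base 2 of each site, so after position 160.
Combined cut positions: 64, 95, 160, 201.
Linear molecule, 4 cuts → 5 fragments:
  1–64 → 64 bp
  65–95 → 31 bp
  96–160 → 65 bp
  161–201 → 41 bp
  202–271 → 70 bp
Sorted largest to smallest: 70, 65, 64, 41, 31 bp.

70, 65, 64, 41, 31 bp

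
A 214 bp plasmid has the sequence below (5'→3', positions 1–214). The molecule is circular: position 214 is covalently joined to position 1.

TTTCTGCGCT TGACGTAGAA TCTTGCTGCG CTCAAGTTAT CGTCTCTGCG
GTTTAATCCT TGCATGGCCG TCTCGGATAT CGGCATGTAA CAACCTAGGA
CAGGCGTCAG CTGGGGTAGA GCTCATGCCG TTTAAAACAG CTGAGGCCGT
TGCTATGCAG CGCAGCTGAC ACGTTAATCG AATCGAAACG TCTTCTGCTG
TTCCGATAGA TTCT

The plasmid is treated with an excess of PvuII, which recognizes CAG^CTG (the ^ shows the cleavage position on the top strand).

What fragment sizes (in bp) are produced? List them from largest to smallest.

PvuII sites (CAGCTG) start at positions 108, 138, 163.
PvuII cuts after base 3 of each site, so after positions 110, 140, 165.
Circular molecule, 3 cuts → 3 fragments:
  111–140 → 30 bp
  141–165 → 25 bp
  166–214 then 1–110 → 49 + 110 = 159 bp
Sorted largest to smallest: 159, 30, 25 bp.

159, 30, 25 bp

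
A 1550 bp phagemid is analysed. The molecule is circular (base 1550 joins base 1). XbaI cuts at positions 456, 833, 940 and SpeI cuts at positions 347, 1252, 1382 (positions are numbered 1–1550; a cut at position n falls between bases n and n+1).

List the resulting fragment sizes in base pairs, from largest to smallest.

Combined cut positions (sorted): 347, 456, 833, 940, 1252, 1382.
Circular molecule, 6 cuts → 6 fragments:
  456 − 347 = 109 bp
  833 − 456 = 377 bp
  940 − 833 = 107 bp
  1252 − 940 = 312 bp
  1382 − 1252 = 130 bp
  wrap: 1550 − 1382 + 347 = 515 bp
Sorted largest to smallest: 515, 377, 312, 130, 109, 107 bp.

515, 377, 312, 130, 109, 107 bp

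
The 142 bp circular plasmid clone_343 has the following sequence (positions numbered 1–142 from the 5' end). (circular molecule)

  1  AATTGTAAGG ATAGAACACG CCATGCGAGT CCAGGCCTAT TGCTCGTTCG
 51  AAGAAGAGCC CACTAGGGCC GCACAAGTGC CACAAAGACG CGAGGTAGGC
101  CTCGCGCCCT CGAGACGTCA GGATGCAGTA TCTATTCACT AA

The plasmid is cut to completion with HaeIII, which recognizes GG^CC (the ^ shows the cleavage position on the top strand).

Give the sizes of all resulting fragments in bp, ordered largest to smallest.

HaeIII sites (GGCC) start at positions 34, 67, 98.
HaeIII cuts after base 2 of each site, so after positions 35, 68, 99.
Circular molecule, 3 cuts → 3 fragments:
  36–68 → 33 bp
  69–99 → 31 bp
  100–142 then 1–35 → 43 + 35 = 78 bp
Sorted largest to smallest: 78, 33, 31 bp.

78, 33, 31 bp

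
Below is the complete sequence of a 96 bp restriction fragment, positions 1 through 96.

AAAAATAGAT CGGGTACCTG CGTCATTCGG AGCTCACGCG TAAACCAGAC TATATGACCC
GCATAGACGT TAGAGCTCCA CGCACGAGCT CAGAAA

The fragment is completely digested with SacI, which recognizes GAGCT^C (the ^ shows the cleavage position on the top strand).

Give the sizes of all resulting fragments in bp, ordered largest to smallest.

SacI sites (GAGCTC) start at positions 30, 73, 86.
SacI cuts after base 5 of each site (before the last base), so after positions 34, 77, 90.
Linear molecule, 3 cuts → 4 fragments:
  1–34 → 34 bp
  35–77 → 43 bp
  78–90 → 13 bp
  91–96 → 6 bp
Sorted largest to smallest: 43, 34, 13, 6 bp.

43, 34, 13, 6 bp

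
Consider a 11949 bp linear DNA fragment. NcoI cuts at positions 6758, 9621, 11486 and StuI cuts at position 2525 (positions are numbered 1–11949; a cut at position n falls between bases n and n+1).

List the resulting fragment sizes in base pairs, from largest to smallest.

4233, 2863, 2525, 1865, 463 bp

Combined cut positions (sorted): 2525, 6758, 9621, 11486.
Linear molecule, 4 cuts → 5 fragments:
  2525 − 0 = 2525 bp
  6758 − 2525 = 4233 bp
  9621 − 6758 = 2863 bp
  11486 − 9621 = 1865 bp
  11949 − 11486 = 463 bp
Sorted largest to smallest: 4233, 2863, 2525, 1865, 463 bp.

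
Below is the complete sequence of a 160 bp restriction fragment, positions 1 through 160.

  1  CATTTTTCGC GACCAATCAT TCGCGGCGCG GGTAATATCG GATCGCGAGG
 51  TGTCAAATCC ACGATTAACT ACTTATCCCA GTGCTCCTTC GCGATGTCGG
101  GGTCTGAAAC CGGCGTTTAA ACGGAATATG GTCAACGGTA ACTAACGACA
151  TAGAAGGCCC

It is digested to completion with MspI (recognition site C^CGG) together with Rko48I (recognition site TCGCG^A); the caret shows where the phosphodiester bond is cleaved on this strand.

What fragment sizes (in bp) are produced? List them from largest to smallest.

The MspI site (CCGG) starts at position 110.
MspI cuts after the first base of each site, so after position 110.
Rko48I sites (TCGCGA) start at positions 7, 43, 89.
Rko48I cuts after base 5 of each site (before the last base), so after positions 11, 47, 93.
Combined cut positions: 11, 47, 93, 110.
Linear molecule, 4 cuts → 5 fragments:
  1–11 → 11 bp
  12–47 → 36 bp
  48–93 → 46 bp
  94–110 → 17 bp
  111–160 → 50 bp
Sorted largest to smallest: 50, 46, 36, 17, 11 bp.

50, 46, 36, 17, 11 bp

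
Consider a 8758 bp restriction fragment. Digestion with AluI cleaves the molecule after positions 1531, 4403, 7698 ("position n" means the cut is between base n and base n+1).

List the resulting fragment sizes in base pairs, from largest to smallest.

3295, 2872, 1531, 1060 bp

Linear molecule, 3 cuts → 4 fragments:
  1531 − 0 = 1531 bp
  4403 − 1531 = 2872 bp
  7698 − 4403 = 3295 bp
  8758 − 7698 = 1060 bp
Sorted largest to smallest: 3295, 2872, 1531, 1060 bp.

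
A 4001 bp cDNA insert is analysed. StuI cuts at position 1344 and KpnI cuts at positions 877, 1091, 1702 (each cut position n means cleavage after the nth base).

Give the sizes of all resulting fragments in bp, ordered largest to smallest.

2299, 877, 358, 253, 214 bp

Combined cut positions (sorted): 877, 1091, 1344, 1702.
Linear molecule, 4 cuts → 5 fragments:
  877 − 0 = 877 bp
  1091 − 877 = 214 bp
  1344 − 1091 = 253 bp
  1702 − 1344 = 358 bp
  4001 − 1702 = 2299 bp
Sorted largest to smallest: 2299, 877, 358, 253, 214 bp.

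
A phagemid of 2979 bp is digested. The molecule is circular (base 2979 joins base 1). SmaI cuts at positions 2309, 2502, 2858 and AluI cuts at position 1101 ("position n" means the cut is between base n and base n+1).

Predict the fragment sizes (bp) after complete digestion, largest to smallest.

Combined cut positions (sorted): 1101, 2309, 2502, 2858.
Circular molecule, 4 cuts → 4 fragments:
  2309 − 1101 = 1208 bp
  2502 − 2309 = 193 bp
  2858 − 2502 = 356 bp
  wrap: 2979 − 2858 + 1101 = 1222 bp
Sorted largest to smallest: 1222, 1208, 356, 193 bp.

1222, 1208, 356, 193 bp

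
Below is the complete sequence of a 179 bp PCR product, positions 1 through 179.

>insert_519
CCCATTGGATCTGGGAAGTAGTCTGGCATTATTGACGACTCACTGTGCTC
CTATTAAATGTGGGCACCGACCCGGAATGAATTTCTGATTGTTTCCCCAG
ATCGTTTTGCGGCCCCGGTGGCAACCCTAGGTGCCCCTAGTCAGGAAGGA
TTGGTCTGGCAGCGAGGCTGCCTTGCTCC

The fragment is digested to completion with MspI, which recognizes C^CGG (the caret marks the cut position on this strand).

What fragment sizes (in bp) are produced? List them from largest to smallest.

72, 64, 43 bp

MspI sites (CCGG) start at positions 72, 115.
MspI cuts after the first base of each site, so after positions 72, 115.
Linear molecule, 2 cuts → 3 fragments:
  1–72 → 72 bp
  73–115 → 43 bp
  116–179 → 64 bp
Sorted largest to smallest: 72, 64, 43 bp.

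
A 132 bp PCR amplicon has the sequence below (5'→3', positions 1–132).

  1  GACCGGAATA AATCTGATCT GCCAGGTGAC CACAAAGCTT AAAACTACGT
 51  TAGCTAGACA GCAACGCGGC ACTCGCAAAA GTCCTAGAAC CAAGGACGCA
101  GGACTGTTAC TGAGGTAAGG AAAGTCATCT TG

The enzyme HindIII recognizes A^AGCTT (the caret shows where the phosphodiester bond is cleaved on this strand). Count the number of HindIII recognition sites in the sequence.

1

AAGCTT occurs starting at position 35.
HindIII cuts at 1 site.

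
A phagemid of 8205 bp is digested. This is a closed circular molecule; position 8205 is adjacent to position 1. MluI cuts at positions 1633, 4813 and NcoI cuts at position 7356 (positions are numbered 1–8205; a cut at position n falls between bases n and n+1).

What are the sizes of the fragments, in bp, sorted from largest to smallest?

3180, 2543, 2482 bp

Combined cut positions (sorted): 1633, 4813, 7356.
Circular molecule, 3 cuts → 3 fragments:
  4813 − 1633 = 3180 bp
  7356 − 4813 = 2543 bp
  wrap: 8205 − 7356 + 1633 = 2482 bp
Sorted largest to smallest: 3180, 2543, 2482 bp.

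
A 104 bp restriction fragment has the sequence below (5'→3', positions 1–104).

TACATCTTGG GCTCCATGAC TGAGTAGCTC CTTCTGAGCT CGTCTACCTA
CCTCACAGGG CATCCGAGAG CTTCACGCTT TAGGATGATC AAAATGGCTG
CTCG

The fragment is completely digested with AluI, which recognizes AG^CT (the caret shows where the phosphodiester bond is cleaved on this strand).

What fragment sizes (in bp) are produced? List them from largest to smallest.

AluI sites (AGCT) start at positions 26, 37, 69.
AluI cuts after base 2 of each site, so after positions 27, 38, 70.
Linear molecule, 3 cuts → 4 fragments:
  1–27 → 27 bp
  28–38 → 11 bp
  39–70 → 32 bp
  71–104 → 34 bp
Sorted largest to smallest: 34, 32, 27, 11 bp.

34, 32, 27, 11 bp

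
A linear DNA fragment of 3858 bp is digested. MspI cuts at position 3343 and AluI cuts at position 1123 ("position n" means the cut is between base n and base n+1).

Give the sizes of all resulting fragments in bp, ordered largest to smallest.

Combined cut positions (sorted): 1123, 3343.
Linear molecule, 2 cuts → 3 fragments:
  1123 − 0 = 1123 bp
  3343 − 1123 = 2220 bp
  3858 − 3343 = 515 bp
Sorted largest to smallest: 2220, 1123, 515 bp.

2220, 1123, 515 bp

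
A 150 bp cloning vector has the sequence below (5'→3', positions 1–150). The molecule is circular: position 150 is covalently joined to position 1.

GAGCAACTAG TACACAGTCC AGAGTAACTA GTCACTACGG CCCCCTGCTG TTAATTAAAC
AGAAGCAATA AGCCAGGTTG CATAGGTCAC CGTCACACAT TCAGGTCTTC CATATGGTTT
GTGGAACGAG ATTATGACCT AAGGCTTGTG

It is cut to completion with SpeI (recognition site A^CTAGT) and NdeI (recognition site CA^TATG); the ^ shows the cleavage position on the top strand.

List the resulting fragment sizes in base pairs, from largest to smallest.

SpeI sites (ACTAGT) start at positions 6, 27.
SpeI cuts after the first base of each site, so after positions 6, 27.
The NdeI site (CATATG) starts at position 111.
NdeI cuts after base 2 of each site, so after position 112.
Combined cut positions: 6, 27, 112.
Circular molecule, 3 cuts → 3 fragments:
  7–27 → 21 bp
  28–112 → 85 bp
  113–150 then 1–6 → 38 + 6 = 44 bp
Sorted largest to smallest: 85, 44, 21 bp.

85, 44, 21 bp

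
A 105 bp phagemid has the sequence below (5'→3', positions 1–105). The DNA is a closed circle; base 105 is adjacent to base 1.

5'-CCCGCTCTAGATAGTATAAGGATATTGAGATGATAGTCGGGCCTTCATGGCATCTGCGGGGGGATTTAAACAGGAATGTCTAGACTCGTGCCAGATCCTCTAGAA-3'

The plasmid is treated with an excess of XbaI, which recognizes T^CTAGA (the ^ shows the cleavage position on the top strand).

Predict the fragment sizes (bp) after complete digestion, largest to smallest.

73, 20, 12 bp

XbaI sites (TCTAGA) start at positions 6, 79, 99.
XbaI cuts after the first base of each site, so after positions 6, 79, 99.
Circular molecule, 3 cuts → 3 fragments:
  7–79 → 73 bp
  80–99 → 20 bp
  100–105 then 1–6 → 6 + 6 = 12 bp
Sorted largest to smallest: 73, 20, 12 bp.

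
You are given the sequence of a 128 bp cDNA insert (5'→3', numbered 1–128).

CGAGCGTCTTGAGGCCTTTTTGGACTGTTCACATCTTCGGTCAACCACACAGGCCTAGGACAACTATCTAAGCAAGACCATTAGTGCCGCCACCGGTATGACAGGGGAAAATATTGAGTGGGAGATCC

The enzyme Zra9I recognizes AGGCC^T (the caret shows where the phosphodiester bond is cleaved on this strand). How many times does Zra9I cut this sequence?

AGGCCT occurs starting at positions 12, 51.
Zra9I cuts at 2 sites.

2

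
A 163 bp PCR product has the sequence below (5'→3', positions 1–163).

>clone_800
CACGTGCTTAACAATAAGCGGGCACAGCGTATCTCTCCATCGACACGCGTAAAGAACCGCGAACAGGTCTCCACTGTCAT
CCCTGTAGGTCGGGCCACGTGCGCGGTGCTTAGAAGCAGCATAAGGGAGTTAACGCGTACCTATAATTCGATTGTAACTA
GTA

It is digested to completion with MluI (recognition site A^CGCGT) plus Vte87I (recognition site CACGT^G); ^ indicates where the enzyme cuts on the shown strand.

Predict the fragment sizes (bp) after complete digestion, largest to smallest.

55, 40, 33, 30, 5 bp

MluI sites (ACGCGT) start at positions 45, 133.
MluI cuts after the first base of each site, so after positions 45, 133.
Vte87I sites (CACGTG) start at positions 1, 96.
Vte87I cuts after base 5 of each site (before the last base), so after positions 5, 100.
Combined cut positions: 5, 45, 100, 133.
Linear molecule, 4 cuts → 5 fragments:
  1–5 → 5 bp
  6–45 → 40 bp
  46–100 → 55 bp
  101–133 → 33 bp
  134–163 → 30 bp
Sorted largest to smallest: 55, 40, 33, 30, 5 bp.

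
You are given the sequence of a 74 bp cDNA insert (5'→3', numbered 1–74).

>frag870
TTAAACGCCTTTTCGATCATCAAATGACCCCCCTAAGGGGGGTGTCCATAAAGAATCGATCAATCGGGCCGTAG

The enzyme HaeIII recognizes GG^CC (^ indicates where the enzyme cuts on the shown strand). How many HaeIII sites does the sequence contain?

1

GGCC occurs starting at position 67.
HaeIII cuts at 1 site.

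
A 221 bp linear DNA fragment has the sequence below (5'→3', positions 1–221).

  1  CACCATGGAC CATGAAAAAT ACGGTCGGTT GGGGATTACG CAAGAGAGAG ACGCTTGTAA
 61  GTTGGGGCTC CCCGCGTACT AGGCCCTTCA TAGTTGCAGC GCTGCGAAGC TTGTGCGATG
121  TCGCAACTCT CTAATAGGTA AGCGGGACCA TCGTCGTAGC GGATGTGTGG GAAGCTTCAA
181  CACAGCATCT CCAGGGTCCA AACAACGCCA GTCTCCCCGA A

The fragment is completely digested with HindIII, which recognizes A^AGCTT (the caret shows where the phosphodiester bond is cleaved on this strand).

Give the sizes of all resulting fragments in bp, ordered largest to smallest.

HindIII sites (AAGCTT) start at positions 107, 172.
HindIII cuts after the first base of each site, so after positions 107, 172.
Linear molecule, 2 cuts → 3 fragments:
  1–107 → 107 bp
  108–172 → 65 bp
  173–221 → 49 bp
Sorted largest to smallest: 107, 65, 49 bp.

107, 65, 49 bp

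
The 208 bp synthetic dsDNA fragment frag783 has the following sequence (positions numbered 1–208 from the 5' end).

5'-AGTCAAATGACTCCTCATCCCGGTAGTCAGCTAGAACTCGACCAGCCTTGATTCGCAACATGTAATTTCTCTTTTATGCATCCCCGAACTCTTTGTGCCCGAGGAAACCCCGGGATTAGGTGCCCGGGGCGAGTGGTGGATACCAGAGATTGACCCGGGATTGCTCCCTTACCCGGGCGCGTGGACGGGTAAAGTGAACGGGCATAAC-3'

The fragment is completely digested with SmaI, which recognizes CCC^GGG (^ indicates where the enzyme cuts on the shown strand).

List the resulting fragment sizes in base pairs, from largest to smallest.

SmaI sites (CCCGGG) start at positions 109, 123, 154, 172.
SmaI cuts after base 3 of each site, so after positions 111, 125, 156, 174.
Linear molecule, 4 cuts → 5 fragments:
  1–111 → 111 bp
  112–125 → 14 bp
  126–156 → 31 bp
  157–174 → 18 bp
  175–208 → 34 bp
Sorted largest to smallest: 111, 34, 31, 18, 14 bp.

111, 34, 31, 18, 14 bp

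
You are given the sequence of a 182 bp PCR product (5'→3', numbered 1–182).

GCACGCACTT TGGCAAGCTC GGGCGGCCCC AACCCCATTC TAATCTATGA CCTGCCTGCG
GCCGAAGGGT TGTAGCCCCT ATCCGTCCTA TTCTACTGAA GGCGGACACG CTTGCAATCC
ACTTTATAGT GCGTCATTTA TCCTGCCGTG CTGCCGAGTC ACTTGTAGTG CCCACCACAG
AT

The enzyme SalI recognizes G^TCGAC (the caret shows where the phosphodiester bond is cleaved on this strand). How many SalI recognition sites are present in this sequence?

No occurrence of GTCGAC is present in the sequence.
SalI does not cut: 0 sites.

0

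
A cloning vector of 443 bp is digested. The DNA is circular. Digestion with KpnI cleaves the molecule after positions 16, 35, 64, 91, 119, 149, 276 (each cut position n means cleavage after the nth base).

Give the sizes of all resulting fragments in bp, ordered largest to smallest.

183, 127, 30, 29, 28, 27, 19 bp

Circular molecule, 7 cuts → 7 fragments:
  35 − 16 = 19 bp
  64 − 35 = 29 bp
  91 − 64 = 27 bp
  119 − 91 = 28 bp
  149 − 119 = 30 bp
  276 − 149 = 127 bp
  wrap: 443 − 276 + 16 = 183 bp
Sorted largest to smallest: 183, 127, 30, 29, 28, 27, 19 bp.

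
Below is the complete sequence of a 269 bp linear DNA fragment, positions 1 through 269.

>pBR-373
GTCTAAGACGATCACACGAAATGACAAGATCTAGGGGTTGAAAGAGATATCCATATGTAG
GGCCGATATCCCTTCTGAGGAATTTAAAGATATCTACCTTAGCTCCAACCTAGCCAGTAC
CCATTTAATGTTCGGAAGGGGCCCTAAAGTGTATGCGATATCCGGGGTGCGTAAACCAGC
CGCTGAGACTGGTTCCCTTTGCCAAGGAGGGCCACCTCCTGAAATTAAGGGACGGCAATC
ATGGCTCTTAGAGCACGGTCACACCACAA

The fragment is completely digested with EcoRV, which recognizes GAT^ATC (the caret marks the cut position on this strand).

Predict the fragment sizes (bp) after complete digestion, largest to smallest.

110, 68, 48, 24, 19 bp

EcoRV sites (GATATC) start at positions 46, 65, 89, 157.
EcoRV cuts after base 3 of each site, so after positions 48, 67, 91, 159.
Linear molecule, 4 cuts → 5 fragments:
  1–48 → 48 bp
  49–67 → 19 bp
  68–91 → 24 bp
  92–159 → 68 bp
  160–269 → 110 bp
Sorted largest to smallest: 110, 68, 48, 24, 19 bp.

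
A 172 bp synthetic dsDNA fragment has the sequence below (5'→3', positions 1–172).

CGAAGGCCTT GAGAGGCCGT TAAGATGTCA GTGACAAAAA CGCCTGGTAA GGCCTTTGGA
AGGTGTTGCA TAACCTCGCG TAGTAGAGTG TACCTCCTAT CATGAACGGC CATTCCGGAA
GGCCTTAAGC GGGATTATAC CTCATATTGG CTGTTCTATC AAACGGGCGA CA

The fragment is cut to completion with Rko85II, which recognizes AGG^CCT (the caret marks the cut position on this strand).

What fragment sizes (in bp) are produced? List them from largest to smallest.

70, 50, 46, 6 bp

Rko85II sites (AGGCCT) start at positions 4, 50, 120.
Rko85II cuts after base 3 of each site, so after positions 6, 52, 122.
Linear molecule, 3 cuts → 4 fragments:
  1–6 → 6 bp
  7–52 → 46 bp
  53–122 → 70 bp
  123–172 → 50 bp
Sorted largest to smallest: 70, 50, 46, 6 bp.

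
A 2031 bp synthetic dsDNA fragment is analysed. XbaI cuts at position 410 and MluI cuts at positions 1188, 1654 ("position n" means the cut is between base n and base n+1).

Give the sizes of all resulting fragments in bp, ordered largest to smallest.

778, 466, 410, 377 bp

Combined cut positions (sorted): 410, 1188, 1654.
Linear molecule, 3 cuts → 4 fragments:
  410 − 0 = 410 bp
  1188 − 410 = 778 bp
  1654 − 1188 = 466 bp
  2031 − 1654 = 377 bp
Sorted largest to smallest: 778, 466, 410, 377 bp.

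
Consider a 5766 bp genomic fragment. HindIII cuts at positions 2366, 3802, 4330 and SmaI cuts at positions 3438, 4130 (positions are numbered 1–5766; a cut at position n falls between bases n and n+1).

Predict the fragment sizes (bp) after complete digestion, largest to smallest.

Combined cut positions (sorted): 2366, 3438, 3802, 4130, 4330.
Linear molecule, 5 cuts → 6 fragments:
  2366 − 0 = 2366 bp
  3438 − 2366 = 1072 bp
  3802 − 3438 = 364 bp
  4130 − 3802 = 328 bp
  4330 − 4130 = 200 bp
  5766 − 4330 = 1436 bp
Sorted largest to smallest: 2366, 1436, 1072, 364, 328, 200 bp.

2366, 1436, 1072, 364, 328, 200 bp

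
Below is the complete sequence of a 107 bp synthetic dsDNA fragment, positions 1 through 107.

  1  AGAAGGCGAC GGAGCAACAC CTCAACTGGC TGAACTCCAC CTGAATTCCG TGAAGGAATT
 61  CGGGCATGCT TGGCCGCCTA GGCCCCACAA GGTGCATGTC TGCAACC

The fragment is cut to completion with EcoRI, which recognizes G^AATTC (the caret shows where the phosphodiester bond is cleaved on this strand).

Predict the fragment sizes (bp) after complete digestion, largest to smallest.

51, 43, 13 bp

EcoRI sites (GAATTC) start at positions 43, 56.
EcoRI cuts after the first base of each site, so after positions 43, 56.
Linear molecule, 2 cuts → 3 fragments:
  1–43 → 43 bp
  44–56 → 13 bp
  57–107 → 51 bp
Sorted largest to smallest: 51, 43, 13 bp.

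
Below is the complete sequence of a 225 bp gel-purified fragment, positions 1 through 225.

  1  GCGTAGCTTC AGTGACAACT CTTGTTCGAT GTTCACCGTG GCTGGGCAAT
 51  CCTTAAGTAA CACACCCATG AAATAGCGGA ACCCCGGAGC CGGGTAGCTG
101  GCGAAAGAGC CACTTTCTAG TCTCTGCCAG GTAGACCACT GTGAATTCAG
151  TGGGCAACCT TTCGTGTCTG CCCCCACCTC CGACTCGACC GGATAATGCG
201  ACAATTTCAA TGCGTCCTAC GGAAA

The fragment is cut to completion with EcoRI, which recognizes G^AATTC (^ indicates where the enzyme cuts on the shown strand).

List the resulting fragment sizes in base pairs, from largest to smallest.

The EcoRI site (GAATTC) starts at position 143.
EcoRI cuts after the first base of each site, so after position 143.
Linear molecule, 1 cut → 2 fragments:
  1–143 → 143 bp
  144–225 → 82 bp
Sorted largest to smallest: 143, 82 bp.

143, 82 bp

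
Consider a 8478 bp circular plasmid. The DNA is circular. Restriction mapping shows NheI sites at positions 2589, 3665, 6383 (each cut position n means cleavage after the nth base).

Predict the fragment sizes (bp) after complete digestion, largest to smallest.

4684, 2718, 1076 bp

Circular molecule, 3 cuts → 3 fragments:
  3665 − 2589 = 1076 bp
  6383 − 3665 = 2718 bp
  wrap: 8478 − 6383 + 2589 = 4684 bp
Sorted largest to smallest: 4684, 2718, 1076 bp.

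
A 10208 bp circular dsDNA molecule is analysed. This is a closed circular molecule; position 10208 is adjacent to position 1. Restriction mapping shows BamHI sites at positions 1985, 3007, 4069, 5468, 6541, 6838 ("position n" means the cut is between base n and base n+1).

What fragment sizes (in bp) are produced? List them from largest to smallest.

5355, 1399, 1073, 1062, 1022, 297 bp

Circular molecule, 6 cuts → 6 fragments:
  3007 − 1985 = 1022 bp
  4069 − 3007 = 1062 bp
  5468 − 4069 = 1399 bp
  6541 − 5468 = 1073 bp
  6838 − 6541 = 297 bp
  wrap: 10208 − 6838 + 1985 = 5355 bp
Sorted largest to smallest: 5355, 1399, 1073, 1062, 1022, 297 bp.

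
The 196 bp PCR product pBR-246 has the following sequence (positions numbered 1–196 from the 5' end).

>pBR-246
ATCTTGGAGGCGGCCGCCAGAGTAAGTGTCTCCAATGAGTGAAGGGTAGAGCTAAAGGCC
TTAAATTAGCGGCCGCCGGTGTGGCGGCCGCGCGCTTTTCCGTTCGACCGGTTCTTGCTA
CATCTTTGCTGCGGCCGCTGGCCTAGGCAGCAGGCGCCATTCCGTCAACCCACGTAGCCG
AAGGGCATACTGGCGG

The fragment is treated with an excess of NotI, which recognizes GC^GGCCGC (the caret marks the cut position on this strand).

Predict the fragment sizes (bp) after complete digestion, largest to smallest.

NotI sites (GCGGCCGC) start at positions 10, 69, 84, 131.
NotI cuts after base 2 of each site, so after positions 11, 70, 85, 132.
Linear molecule, 4 cuts → 5 fragments:
  1–11 → 11 bp
  12–70 → 59 bp
  71–85 → 15 bp
  86–132 → 47 bp
  133–196 → 64 bp
Sorted largest to smallest: 64, 59, 47, 15, 11 bp.

64, 59, 47, 15, 11 bp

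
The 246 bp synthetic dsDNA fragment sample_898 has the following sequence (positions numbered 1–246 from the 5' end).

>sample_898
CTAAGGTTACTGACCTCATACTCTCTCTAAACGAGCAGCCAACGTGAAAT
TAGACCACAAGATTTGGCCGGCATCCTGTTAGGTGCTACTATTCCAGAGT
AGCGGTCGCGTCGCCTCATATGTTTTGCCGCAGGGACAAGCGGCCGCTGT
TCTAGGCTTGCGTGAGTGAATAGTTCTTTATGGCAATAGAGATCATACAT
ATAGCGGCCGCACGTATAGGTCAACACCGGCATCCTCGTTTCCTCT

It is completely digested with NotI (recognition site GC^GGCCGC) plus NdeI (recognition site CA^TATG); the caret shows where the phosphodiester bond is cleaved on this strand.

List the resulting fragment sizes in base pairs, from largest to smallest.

NotI sites (GCGGCCGC) start at positions 140, 204.
NotI cuts after base 2 of each site, so after positions 141, 205.
The NdeI site (CATATG) starts at position 117.
NdeI cuts after base 2 of each site, so after position 118.
Combined cut positions: 118, 141, 205.
Linear molecule, 3 cuts → 4 fragments:
  1–118 → 118 bp
  119–141 → 23 bp
  142–205 → 64 bp
  206–246 → 41 bp
Sorted largest to smallest: 118, 64, 41, 23 bp.

118, 64, 41, 23 bp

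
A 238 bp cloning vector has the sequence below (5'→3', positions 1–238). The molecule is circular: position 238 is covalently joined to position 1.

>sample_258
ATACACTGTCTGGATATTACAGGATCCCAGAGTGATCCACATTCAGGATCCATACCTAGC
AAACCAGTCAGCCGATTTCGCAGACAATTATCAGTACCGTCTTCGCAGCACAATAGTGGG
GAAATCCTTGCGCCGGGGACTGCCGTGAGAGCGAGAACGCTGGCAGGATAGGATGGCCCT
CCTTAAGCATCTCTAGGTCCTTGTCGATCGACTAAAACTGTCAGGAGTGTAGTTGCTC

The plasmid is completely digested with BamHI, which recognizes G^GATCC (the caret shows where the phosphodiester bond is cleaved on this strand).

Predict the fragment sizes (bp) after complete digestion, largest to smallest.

BamHI sites (GGATCC) start at positions 22, 46.
BamHI cuts after the first base of each site, so after positions 22, 46.
Circular molecule, 2 cuts → 2 fragments:
  23–46 → 24 bp
  47–238 then 1–22 → 192 + 22 = 214 bp
Sorted largest to smallest: 214, 24 bp.

214, 24 bp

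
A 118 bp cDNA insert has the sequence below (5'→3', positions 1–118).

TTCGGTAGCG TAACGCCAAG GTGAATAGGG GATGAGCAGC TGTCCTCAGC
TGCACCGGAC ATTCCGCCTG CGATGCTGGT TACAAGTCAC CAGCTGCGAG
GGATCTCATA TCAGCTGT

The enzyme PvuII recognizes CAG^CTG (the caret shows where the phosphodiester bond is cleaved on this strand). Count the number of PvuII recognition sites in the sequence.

4

CAGCTG occurs starting at positions 37, 47, 91, 112.
PvuII cuts at 4 sites.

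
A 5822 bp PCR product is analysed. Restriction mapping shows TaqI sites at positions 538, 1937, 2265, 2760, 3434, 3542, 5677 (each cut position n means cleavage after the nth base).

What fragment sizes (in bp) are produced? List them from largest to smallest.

Linear molecule, 7 cuts → 8 fragments:
  538 − 0 = 538 bp
  1937 − 538 = 1399 bp
  2265 − 1937 = 328 bp
  2760 − 2265 = 495 bp
  3434 − 2760 = 674 bp
  3542 − 3434 = 108 bp
  5677 − 3542 = 2135 bp
  5822 − 5677 = 145 bp
Sorted largest to smallest: 2135, 1399, 674, 538, 495, 328, 145, 108 bp.

2135, 1399, 674, 538, 495, 328, 145, 108 bp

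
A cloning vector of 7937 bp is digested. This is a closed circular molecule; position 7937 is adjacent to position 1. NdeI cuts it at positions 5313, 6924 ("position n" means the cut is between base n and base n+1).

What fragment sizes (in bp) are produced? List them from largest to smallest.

Circular molecule, 2 cuts → 2 fragments:
  6924 − 5313 = 1611 bp
  wrap: 7937 − 6924 + 5313 = 6326 bp
Sorted largest to smallest: 6326, 1611 bp.

6326, 1611 bp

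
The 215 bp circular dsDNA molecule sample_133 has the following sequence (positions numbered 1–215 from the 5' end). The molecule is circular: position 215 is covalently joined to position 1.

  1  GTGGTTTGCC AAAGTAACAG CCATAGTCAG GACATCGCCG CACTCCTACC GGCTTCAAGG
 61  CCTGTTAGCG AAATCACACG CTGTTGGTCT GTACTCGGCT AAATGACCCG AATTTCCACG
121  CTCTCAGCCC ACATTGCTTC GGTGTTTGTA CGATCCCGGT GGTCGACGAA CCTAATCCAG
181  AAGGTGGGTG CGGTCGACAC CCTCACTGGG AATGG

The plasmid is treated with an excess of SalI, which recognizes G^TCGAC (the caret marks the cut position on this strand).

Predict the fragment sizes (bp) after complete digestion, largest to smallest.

184, 31 bp

SalI sites (GTCGAC) start at positions 162, 193.
SalI cuts after the first base of each site, so after positions 162, 193.
Circular molecule, 2 cuts → 2 fragments:
  163–193 → 31 bp
  194–215 then 1–162 → 22 + 162 = 184 bp
Sorted largest to smallest: 184, 31 bp.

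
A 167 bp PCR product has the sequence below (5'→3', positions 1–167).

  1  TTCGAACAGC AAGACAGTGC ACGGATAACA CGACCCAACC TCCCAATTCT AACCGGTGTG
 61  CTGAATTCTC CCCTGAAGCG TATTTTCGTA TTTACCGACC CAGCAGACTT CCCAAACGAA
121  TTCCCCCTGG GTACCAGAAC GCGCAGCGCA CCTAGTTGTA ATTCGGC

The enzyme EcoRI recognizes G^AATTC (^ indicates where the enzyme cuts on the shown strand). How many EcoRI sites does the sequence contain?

GAATTC occurs starting at positions 63, 118.
EcoRI cuts at 2 sites.

2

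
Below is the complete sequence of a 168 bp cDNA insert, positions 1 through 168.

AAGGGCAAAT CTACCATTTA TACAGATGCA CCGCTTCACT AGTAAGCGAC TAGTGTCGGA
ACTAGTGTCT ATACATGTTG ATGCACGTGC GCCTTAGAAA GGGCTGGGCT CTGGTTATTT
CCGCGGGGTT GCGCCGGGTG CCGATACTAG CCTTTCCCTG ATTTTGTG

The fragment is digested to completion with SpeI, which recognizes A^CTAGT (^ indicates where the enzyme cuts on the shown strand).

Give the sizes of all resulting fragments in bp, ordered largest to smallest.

SpeI sites (ACTAGT) start at positions 38, 49, 61.
SpeI cuts after the first base of each site, so after positions 38, 49, 61.
Linear molecule, 3 cuts → 4 fragments:
  1–38 → 38 bp
  39–49 → 11 bp
  50–61 → 12 bp
  62–168 → 107 bp
Sorted largest to smallest: 107, 38, 12, 11 bp.

107, 38, 12, 11 bp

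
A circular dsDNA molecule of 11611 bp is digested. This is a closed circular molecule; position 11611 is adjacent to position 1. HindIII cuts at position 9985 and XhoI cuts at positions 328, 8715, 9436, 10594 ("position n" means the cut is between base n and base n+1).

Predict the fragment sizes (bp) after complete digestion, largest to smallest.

Combined cut positions (sorted): 328, 8715, 9436, 9985, 10594.
Circular molecule, 5 cuts → 5 fragments:
  8715 − 328 = 8387 bp
  9436 − 8715 = 721 bp
  9985 − 9436 = 549 bp
  10594 − 9985 = 609 bp
  wrap: 11611 − 10594 + 328 = 1345 bp
Sorted largest to smallest: 8387, 1345, 721, 609, 549 bp.

8387, 1345, 721, 609, 549 bp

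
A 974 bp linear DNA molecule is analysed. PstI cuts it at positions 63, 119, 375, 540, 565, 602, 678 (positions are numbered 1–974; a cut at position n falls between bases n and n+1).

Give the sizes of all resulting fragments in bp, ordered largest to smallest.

Linear molecule, 7 cuts → 8 fragments:
  63 − 0 = 63 bp
  119 − 63 = 56 bp
  375 − 119 = 256 bp
  540 − 375 = 165 bp
  565 − 540 = 25 bp
  602 − 565 = 37 bp
  678 − 602 = 76 bp
  974 − 678 = 296 bp
Sorted largest to smallest: 296, 256, 165, 76, 63, 56, 37, 25 bp.

296, 256, 165, 76, 63, 56, 37, 25 bp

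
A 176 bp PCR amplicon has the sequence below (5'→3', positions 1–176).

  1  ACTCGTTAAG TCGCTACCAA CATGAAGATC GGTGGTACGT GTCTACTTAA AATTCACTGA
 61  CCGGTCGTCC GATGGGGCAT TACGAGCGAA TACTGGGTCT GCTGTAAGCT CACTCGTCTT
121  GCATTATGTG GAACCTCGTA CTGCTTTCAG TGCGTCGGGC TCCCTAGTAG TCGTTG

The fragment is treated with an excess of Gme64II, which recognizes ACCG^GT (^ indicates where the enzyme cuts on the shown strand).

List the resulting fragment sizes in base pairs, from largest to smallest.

113, 63 bp

The Gme64II site (ACCGGT) starts at position 60.
Gme64II cuts after base 4 of each site, so after position 63.
Linear molecule, 1 cut → 2 fragments:
  1–63 → 63 bp
  64–176 → 113 bp
Sorted largest to smallest: 113, 63 bp.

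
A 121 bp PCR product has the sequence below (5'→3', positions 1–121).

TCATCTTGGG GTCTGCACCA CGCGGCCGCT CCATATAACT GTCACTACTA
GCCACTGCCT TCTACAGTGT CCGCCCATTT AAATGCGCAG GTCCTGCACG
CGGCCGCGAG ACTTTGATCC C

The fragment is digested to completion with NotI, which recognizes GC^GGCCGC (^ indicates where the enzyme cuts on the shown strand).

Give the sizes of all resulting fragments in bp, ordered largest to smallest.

78, 23, 20 bp

NotI sites (GCGGCCGC) start at positions 22, 100.
NotI cuts after base 2 of each site, so after positions 23, 101.
Linear molecule, 2 cuts → 3 fragments:
  1–23 → 23 bp
  24–101 → 78 bp
  102–121 → 20 bp
Sorted largest to smallest: 78, 23, 20 bp.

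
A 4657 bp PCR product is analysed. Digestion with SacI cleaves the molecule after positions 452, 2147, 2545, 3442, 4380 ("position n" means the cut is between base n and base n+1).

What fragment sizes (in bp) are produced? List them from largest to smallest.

Linear molecule, 5 cuts → 6 fragments:
  452 − 0 = 452 bp
  2147 − 452 = 1695 bp
  2545 − 2147 = 398 bp
  3442 − 2545 = 897 bp
  4380 − 3442 = 938 bp
  4657 − 4380 = 277 bp
Sorted largest to smallest: 1695, 938, 897, 452, 398, 277 bp.

1695, 938, 897, 452, 398, 277 bp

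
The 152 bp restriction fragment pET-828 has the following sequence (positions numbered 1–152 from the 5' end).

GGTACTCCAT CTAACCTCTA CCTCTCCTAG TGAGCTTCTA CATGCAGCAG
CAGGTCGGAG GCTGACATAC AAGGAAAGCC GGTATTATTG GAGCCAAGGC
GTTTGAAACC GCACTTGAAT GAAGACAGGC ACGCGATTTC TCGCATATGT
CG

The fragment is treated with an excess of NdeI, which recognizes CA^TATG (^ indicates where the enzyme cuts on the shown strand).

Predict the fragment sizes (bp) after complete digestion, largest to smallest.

145, 7 bp

The NdeI site (CATATG) starts at position 144.
NdeI cuts after base 2 of each site, so after position 145.
Linear molecule, 1 cut → 2 fragments:
  1–145 → 145 bp
  146–152 → 7 bp
Sorted largest to smallest: 145, 7 bp.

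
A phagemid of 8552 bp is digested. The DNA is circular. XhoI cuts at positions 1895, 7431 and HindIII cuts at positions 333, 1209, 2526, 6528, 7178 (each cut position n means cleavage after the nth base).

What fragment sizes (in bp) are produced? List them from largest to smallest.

Combined cut positions (sorted): 333, 1209, 1895, 2526, 6528, 7178, 7431.
Circular molecule, 7 cuts → 7 fragments:
  1209 − 333 = 876 bp
  1895 − 1209 = 686 bp
  2526 − 1895 = 631 bp
  6528 − 2526 = 4002 bp
  7178 − 6528 = 650 bp
  7431 − 7178 = 253 bp
  wrap: 8552 − 7431 + 333 = 1454 bp
Sorted largest to smallest: 4002, 1454, 876, 686, 650, 631, 253 bp.

4002, 1454, 876, 686, 650, 631, 253 bp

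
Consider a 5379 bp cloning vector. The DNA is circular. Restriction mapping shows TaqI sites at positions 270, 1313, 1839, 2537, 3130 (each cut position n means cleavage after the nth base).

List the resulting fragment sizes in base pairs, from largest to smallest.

Circular molecule, 5 cuts → 5 fragments:
  1313 − 270 = 1043 bp
  1839 − 1313 = 526 bp
  2537 − 1839 = 698 bp
  3130 − 2537 = 593 bp
  wrap: 5379 − 3130 + 270 = 2519 bp
Sorted largest to smallest: 2519, 1043, 698, 593, 526 bp.

2519, 1043, 698, 593, 526 bp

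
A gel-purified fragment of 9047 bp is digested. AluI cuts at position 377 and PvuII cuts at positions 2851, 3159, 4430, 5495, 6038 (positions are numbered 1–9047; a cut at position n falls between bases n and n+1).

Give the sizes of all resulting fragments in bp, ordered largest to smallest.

Combined cut positions (sorted): 377, 2851, 3159, 4430, 5495, 6038.
Linear molecule, 6 cuts → 7 fragments:
  377 − 0 = 377 bp
  2851 − 377 = 2474 bp
  3159 − 2851 = 308 bp
  4430 − 3159 = 1271 bp
  5495 − 4430 = 1065 bp
  6038 − 5495 = 543 bp
  9047 − 6038 = 3009 bp
Sorted largest to smallest: 3009, 2474, 1271, 1065, 543, 377, 308 bp.

3009, 2474, 1271, 1065, 543, 377, 308 bp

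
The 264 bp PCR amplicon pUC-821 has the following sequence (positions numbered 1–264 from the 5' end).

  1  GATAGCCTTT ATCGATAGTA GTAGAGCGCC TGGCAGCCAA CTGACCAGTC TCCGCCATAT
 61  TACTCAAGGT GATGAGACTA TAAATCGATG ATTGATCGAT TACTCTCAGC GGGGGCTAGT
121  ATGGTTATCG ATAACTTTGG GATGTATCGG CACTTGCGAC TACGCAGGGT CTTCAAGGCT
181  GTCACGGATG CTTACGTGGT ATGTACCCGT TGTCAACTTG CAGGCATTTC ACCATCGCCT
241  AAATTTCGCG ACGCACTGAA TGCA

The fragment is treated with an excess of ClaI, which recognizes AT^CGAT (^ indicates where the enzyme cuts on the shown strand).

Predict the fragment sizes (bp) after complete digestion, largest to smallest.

136, 73, 32, 12, 11 bp

ClaI sites (ATCGAT) start at positions 11, 84, 95, 127.
ClaI cuts after base 2 of each site, so after positions 12, 85, 96, 128.
Linear molecule, 4 cuts → 5 fragments:
  1–12 → 12 bp
  13–85 → 73 bp
  86–96 → 11 bp
  97–128 → 32 bp
  129–264 → 136 bp
Sorted largest to smallest: 136, 73, 32, 12, 11 bp.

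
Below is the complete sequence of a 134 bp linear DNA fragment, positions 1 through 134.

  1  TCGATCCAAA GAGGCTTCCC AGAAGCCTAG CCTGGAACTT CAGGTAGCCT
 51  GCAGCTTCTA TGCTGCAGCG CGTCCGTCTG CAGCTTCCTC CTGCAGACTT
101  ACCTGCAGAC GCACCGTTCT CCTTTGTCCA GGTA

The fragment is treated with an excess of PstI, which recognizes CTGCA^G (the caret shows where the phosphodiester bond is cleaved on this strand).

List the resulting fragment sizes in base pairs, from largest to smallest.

53, 27, 15, 14, 13, 12 bp

PstI sites (CTGCAG) start at positions 49, 63, 78, 91, 103.
PstI cuts after base 5 of each site (before the last base), so after positions 53, 67, 82, 95, 107.
Linear molecule, 5 cuts → 6 fragments:
  1–53 → 53 bp
  54–67 → 14 bp
  68–82 → 15 bp
  83–95 → 13 bp
  96–107 → 12 bp
  108–134 → 27 bp
Sorted largest to smallest: 53, 27, 15, 14, 13, 12 bp.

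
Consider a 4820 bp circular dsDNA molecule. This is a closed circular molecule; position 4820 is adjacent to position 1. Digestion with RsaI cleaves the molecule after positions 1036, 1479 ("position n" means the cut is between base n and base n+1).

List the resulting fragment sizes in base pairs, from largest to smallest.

Circular molecule, 2 cuts → 2 fragments:
  1479 − 1036 = 443 bp
  wrap: 4820 − 1479 + 1036 = 4377 bp
Sorted largest to smallest: 4377, 443 bp.

4377, 443 bp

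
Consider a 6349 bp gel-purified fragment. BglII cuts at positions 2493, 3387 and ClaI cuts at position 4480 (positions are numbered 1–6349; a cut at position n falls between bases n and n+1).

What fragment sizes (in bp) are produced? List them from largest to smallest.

2493, 1869, 1093, 894 bp

Combined cut positions (sorted): 2493, 3387, 4480.
Linear molecule, 3 cuts → 4 fragments:
  2493 − 0 = 2493 bp
  3387 − 2493 = 894 bp
  4480 − 3387 = 1093 bp
  6349 − 4480 = 1869 bp
Sorted largest to smallest: 2493, 1869, 1093, 894 bp.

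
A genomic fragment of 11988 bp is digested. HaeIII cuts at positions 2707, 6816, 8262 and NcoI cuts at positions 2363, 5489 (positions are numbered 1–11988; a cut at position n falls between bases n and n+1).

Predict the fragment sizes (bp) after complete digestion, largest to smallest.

Combined cut positions (sorted): 2363, 2707, 5489, 6816, 8262.
Linear molecule, 5 cuts → 6 fragments:
  2363 − 0 = 2363 bp
  2707 − 2363 = 344 bp
  5489 − 2707 = 2782 bp
  6816 − 5489 = 1327 bp
  8262 − 6816 = 1446 bp
  11988 − 8262 = 3726 bp
Sorted largest to smallest: 3726, 2782, 2363, 1446, 1327, 344 bp.

3726, 2782, 2363, 1446, 1327, 344 bp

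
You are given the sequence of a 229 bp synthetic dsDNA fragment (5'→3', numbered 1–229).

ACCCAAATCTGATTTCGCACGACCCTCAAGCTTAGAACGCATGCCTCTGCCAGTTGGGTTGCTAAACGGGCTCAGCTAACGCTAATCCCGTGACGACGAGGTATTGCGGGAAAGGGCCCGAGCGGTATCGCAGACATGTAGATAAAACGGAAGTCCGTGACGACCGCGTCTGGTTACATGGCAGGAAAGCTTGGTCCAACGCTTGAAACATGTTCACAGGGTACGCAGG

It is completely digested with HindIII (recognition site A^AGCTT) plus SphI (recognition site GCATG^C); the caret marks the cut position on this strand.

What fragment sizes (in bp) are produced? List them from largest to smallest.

HindIII sites (AAGCTT) start at positions 28, 187.
HindIII cuts after the first base of each site, so after positions 28, 187.
The SphI site (GCATGC) starts at position 39.
SphI cuts after base 5 of each site (before the last base), so after position 43.
Combined cut positions: 28, 43, 187.
Linear molecule, 3 cuts → 4 fragments:
  1–28 → 28 bp
  29–43 → 15 bp
  44–187 → 144 bp
  188–229 → 42 bp
Sorted largest to smallest: 144, 42, 28, 15 bp.

144, 42, 28, 15 bp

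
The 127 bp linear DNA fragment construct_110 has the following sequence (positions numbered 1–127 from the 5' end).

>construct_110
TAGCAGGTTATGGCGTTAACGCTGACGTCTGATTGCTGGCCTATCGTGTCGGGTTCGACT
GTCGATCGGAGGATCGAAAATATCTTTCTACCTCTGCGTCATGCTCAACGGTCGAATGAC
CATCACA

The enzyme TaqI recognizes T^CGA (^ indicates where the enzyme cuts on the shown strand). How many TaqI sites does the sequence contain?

TCGA occurs starting at positions 55, 62, 74, 112.
TaqI cuts at 4 sites.

4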